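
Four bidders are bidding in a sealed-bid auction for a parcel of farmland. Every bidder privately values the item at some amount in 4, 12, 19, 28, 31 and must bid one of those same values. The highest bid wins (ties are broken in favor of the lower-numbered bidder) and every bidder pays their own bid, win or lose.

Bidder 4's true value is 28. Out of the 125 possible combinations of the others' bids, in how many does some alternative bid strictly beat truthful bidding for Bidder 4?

Others bid (4, 4, 4): truth gives 0; bid 12 gives 16 > 0. Violating.
Others bid (4, 4, 12): truth gives 0; bid 19 gives 9 > 0. Violating.
Others bid (4, 4, 28): truth gives -28; bid 31 gives -3 > -28. Violating.
Others bid (4, 4, 31): truth gives -28; bid 4 gives -4 > -28. Violating.
Others bid (4, 4, 19): truth gives 0; no alternative beats it.
Others bid (4, 12, 19): truth gives 0; no alternative beats it.
(Checking all 125 profiles: 106 have a profitable deviation, 19 do not.)

106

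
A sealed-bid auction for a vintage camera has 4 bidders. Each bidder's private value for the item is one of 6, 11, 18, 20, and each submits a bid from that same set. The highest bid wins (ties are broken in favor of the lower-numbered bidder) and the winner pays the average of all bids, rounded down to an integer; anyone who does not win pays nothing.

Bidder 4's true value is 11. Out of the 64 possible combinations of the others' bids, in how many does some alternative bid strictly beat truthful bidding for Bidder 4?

Others bid (6, 6, 11): truth gives 0; bid 18 gives 1 > 0. Violating.
Others bid (6, 11, 6): truth gives 0; bid 18 gives 1 > 0. Violating.
Others bid (11, 6, 6): truth gives 0; bid 18 gives 1 > 0. Violating.
Others bid (6, 6, 6): truth gives 4; no alternative beats it.
Others bid (6, 6, 18): truth gives 0; no alternative beats it.
(Checking all 64 profiles: 3 have a profitable deviation, 61 do not.)

3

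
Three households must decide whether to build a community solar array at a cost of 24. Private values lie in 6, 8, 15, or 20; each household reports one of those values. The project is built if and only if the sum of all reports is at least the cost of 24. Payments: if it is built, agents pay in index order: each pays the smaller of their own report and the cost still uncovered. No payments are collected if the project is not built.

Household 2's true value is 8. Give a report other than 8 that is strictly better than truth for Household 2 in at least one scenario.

6

Suppose Household 1 reports 6 and Household 3 reports 15.
Report 8: project built, pays 8, utility 8 - 8 = 0.
Report 6: project built, pays 6, utility 8 - 6 = 2.
So reporting 6 beats truth here (2 > 0).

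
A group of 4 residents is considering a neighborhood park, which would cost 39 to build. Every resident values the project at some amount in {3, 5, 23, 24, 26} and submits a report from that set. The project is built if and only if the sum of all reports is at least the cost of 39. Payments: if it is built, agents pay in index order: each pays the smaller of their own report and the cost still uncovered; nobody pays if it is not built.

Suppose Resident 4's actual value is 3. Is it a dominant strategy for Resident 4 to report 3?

Check each profile of the others' reports and compare truth against every alternative report.
Others report (3, 5, 26): truth gives 0, best alternative gives -2.
Others report (3, 26, 5): truth gives 0, best alternative gives -2.
Others report (5, 3, 26): truth gives 0, best alternative gives -2.
Others report (5, 5, 24): truth gives 0, best alternative gives -2.
Others report (5, 24, 5): truth gives 0, best alternative gives -2.
Others report (5, 26, 3): truth gives 0, best alternative gives -2.
(Remaining 119 profiles checked similarly; truth is weakly best in each.)
In every case the truthful report is at least as good as any alternative, so it is a dominant strategy.

Yes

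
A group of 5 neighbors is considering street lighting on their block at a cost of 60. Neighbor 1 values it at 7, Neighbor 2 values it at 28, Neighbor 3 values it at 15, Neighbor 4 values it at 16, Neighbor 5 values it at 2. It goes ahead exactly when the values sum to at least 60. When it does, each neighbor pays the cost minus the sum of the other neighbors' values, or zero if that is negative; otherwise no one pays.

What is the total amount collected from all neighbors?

35

Total value 68 ≥ cost 60, so it is built.
Neighbor 1: others sum to 61; max(0, 60 - 61) = 0.
Neighbor 2: others sum to 40; max(0, 60 - 40) = 20.
Neighbor 3: others sum to 53; max(0, 60 - 53) = 7.
Neighbor 4: others sum to 52; max(0, 60 - 52) = 8.
Neighbor 5: others sum to 66; max(0, 60 - 66) = 0.
Total collected = 0 + 20 + 7 + 8 + 0 = 35.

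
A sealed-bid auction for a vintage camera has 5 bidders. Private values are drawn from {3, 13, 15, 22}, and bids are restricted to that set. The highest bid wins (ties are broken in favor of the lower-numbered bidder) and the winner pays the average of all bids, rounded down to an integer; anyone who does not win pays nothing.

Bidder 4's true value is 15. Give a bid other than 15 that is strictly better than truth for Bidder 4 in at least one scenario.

Suppose Bidder 1 bids 3, Bidder 2 bids 3, Bidder 3 bids 3 and Bidder 5 bids 22.
Bid 15: loses, pays 0, utility 0.
Bid 22: wins, pays 10, utility 15 - 10 = 5.
So bidding 22 beats truth here (5 > 0).

22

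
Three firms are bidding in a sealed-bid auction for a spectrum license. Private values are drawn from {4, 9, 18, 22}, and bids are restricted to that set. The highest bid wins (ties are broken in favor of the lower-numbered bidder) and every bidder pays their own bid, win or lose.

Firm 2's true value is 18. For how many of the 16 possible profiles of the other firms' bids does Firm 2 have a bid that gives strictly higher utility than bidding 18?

12

Others bid (4, 4): truth gives 0; bid 9 gives 9 > 0. Violating.
Others bid (4, 9): truth gives 0; bid 9 gives 9 > 0. Violating.
Others bid (4, 22): truth gives -18; bid 4 gives -4 > -18. Violating.
Others bid (9, 22): truth gives -18; bid 4 gives -4 > -18. Violating.
Others bid (4, 18): truth gives 0; no alternative beats it.
Others bid (9, 4): truth gives 0; no alternative beats it.
(Checking all 16 profiles: 12 have a profitable deviation, 4 do not.)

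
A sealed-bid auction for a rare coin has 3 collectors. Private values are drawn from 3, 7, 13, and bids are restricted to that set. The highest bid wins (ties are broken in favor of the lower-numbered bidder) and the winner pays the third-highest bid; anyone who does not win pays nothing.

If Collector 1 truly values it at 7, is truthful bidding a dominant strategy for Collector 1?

No

Consider the case where Collector 2 bids 3 and Collector 3 bids 13.
Truthful bid 7: loses, pays 0, utility 0.
Bid 13 instead: wins, pays 3, utility 7 - 3 = 4.
Since 4 > 0, bidding 13 is strictly better here, so truthful bidding is not dominant.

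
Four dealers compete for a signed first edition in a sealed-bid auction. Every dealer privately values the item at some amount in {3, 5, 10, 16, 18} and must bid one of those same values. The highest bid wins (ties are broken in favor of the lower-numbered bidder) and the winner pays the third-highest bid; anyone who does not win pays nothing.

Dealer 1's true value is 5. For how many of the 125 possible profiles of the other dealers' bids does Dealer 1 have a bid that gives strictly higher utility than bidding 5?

Others bid (3, 3, 10): truth gives 0; bid 10 gives 2 > 0. Violating.
Others bid (3, 3, 16): truth gives 0; bid 16 gives 2 > 0. Violating.
Others bid (3, 3, 18): truth gives 0; bid 18 gives 2 > 0. Violating.
Others bid (3, 10, 3): truth gives 0; bid 10 gives 2 > 0. Violating.
Others bid (3, 3, 3): truth gives 2; no alternative beats it.
Others bid (3, 3, 5): truth gives 2; no alternative beats it.
(Checking all 125 profiles: 9 have a profitable deviation, 116 do not.)

9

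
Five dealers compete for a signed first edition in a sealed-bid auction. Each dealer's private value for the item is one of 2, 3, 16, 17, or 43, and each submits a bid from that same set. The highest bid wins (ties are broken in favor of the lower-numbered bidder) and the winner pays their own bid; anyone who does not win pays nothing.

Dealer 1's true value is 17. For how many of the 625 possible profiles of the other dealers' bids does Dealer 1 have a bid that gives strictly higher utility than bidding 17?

81

Others bid (2, 2, 2, 2): truth gives 0; bid 2 gives 15 > 0. Violating.
Others bid (2, 2, 2, 3): truth gives 0; bid 3 gives 14 > 0. Violating.
Others bid (2, 2, 2, 16): truth gives 0; bid 16 gives 1 > 0. Violating.
Others bid (2, 2, 3, 2): truth gives 0; bid 3 gives 14 > 0. Violating.
Others bid (2, 2, 2, 17): truth gives 0; no alternative beats it.
Others bid (2, 2, 2, 43): truth gives 0; no alternative beats it.
(Checking all 625 profiles: 81 have a profitable deviation, 544 do not.)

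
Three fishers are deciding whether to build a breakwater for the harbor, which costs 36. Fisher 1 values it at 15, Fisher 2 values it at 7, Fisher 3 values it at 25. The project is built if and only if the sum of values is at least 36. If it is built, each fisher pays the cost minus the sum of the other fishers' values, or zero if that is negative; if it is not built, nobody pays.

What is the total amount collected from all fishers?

18

Total value 47 ≥ cost 36, so it is built.
Fisher 1: others sum to 32; max(0, 36 - 32) = 4.
Fisher 2: others sum to 40; max(0, 36 - 40) = 0.
Fisher 3: others sum to 22; max(0, 36 - 22) = 14.
Total collected = 4 + 0 + 14 = 18.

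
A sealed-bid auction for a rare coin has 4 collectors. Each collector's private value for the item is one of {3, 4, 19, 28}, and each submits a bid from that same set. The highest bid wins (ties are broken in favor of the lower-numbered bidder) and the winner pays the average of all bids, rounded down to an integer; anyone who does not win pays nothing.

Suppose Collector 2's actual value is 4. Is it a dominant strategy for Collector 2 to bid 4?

Yes

Check each profile of the others' bids and compare truth against every alternative bid.
Others bid (3, 3, 3): truth gives 1, best alternative gives 0.
Others bid (3, 3, 4): truth gives 1, best alternative gives 0.
Others bid (3, 4, 3): truth gives 1, best alternative gives 0.
Others bid (3, 4, 4): truth gives 1, best alternative gives 0.
Others bid (3, 3, 19): truth gives 0, best alternative gives 0.
Others bid (3, 3, 28): truth gives 0, best alternative gives 0.
(Remaining 58 profiles checked similarly; truth is weakly best in each.)
In every case the truthful bid is at least as good as any alternative, so it is a dominant strategy.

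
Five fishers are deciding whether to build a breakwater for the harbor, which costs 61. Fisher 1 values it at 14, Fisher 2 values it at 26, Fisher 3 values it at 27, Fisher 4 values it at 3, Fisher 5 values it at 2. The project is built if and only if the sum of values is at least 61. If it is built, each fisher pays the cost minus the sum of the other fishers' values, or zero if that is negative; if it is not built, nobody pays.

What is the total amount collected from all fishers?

34

Total value 72 ≥ cost 61, so it is built.
Fisher 1: others sum to 58; max(0, 61 - 58) = 3.
Fisher 2: others sum to 46; max(0, 61 - 46) = 15.
Fisher 3: others sum to 45; max(0, 61 - 45) = 16.
Fisher 4: others sum to 69; max(0, 61 - 69) = 0.
Fisher 5: others sum to 70; max(0, 61 - 70) = 0.
Total collected = 3 + 15 + 16 + 0 + 0 = 34.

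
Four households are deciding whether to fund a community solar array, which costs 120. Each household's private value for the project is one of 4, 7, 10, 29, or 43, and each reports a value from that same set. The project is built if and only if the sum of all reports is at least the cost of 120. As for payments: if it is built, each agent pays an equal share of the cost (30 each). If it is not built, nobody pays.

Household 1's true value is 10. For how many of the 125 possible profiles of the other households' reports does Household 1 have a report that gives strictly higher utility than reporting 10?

3

Others report (29, 43, 43): truth gives -20; report 4 gives 0 > -20. Violating.
Others report (43, 29, 43): truth gives -20; report 4 gives 0 > -20. Violating.
Others report (43, 43, 29): truth gives -20; report 4 gives 0 > -20. Violating.
Others report (4, 4, 4): truth gives 0; no alternative beats it.
Others report (4, 4, 7): truth gives 0; no alternative beats it.
(Checking all 125 profiles: 3 have a profitable deviation, 122 do not.)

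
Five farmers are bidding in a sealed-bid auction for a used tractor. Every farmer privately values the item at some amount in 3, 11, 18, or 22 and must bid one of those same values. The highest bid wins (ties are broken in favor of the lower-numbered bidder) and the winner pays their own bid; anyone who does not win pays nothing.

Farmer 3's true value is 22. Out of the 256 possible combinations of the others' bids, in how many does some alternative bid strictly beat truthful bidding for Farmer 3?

36

Others bid (3, 3, 3, 3): truth gives 0; bid 11 gives 11 > 0. Violating.
Others bid (3, 3, 3, 11): truth gives 0; bid 11 gives 11 > 0. Violating.
Others bid (3, 3, 3, 18): truth gives 0; bid 18 gives 4 > 0. Violating.
Others bid (3, 3, 11, 3): truth gives 0; bid 11 gives 11 > 0. Violating.
Others bid (3, 3, 3, 22): truth gives 0; no alternative beats it.
Others bid (3, 3, 11, 22): truth gives 0; no alternative beats it.
(Checking all 256 profiles: 36 have a profitable deviation, 220 do not.)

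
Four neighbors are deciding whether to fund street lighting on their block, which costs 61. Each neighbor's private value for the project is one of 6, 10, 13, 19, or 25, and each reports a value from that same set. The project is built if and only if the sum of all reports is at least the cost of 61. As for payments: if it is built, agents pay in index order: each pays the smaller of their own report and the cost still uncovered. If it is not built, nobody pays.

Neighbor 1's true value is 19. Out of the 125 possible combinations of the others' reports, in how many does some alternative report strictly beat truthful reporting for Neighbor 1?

50

Others report (6, 19, 25): truth gives 0; report 13 gives 6 > 0. Violating.
Others report (6, 25, 19): truth gives 0; report 13 gives 6 > 0. Violating.
Others report (6, 25, 25): truth gives 0; report 6 gives 13 > 0. Violating.
Others report (10, 13, 25): truth gives 0; report 13 gives 6 > 0. Violating.
Others report (6, 6, 6): truth gives 0; no alternative beats it.
Others report (6, 6, 10): truth gives 0; no alternative beats it.
(Checking all 125 profiles: 50 have a profitable deviation, 75 do not.)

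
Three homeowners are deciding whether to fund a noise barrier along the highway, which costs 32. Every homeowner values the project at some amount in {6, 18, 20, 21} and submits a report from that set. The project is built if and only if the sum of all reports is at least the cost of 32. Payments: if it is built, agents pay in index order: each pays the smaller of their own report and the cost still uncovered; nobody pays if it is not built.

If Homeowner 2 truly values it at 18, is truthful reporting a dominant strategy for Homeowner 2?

Consider the case where Homeowner 1 reports 6 and Homeowner 3 reports 20.
Truthful report 18: project built, pays 18, utility 18 - 18 = 0.
Report 6 instead: project built, pays 6, utility 18 - 6 = 12.
Since 12 > 0, reporting 6 is strictly better here, so truthful reporting is not dominant.

No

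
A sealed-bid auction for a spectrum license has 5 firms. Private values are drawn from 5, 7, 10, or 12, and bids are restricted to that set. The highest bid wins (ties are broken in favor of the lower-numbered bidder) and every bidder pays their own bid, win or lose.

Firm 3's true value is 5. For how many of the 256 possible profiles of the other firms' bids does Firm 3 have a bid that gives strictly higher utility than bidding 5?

Others bid (5, 5, 5, 5): truth gives -5; bid 7 gives -2 > -5. Violating.
Others bid (5, 5, 5, 7): truth gives -5; bid 7 gives -2 > -5. Violating.
Others bid (5, 5, 7, 5): truth gives -5; bid 7 gives -2 > -5. Violating.
Others bid (5, 5, 7, 7): truth gives -5; bid 7 gives -2 > -5. Violating.
Others bid (5, 5, 5, 10): truth gives -5; no alternative beats it.
Others bid (5, 5, 5, 12): truth gives -5; no alternative beats it.
(Checking all 256 profiles: 4 have a profitable deviation, 252 do not.)

4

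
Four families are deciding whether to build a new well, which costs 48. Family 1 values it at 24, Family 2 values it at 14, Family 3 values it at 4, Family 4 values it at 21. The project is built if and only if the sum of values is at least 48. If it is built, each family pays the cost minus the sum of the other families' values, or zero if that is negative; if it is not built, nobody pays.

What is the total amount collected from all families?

15

Total value 63 ≥ cost 48, so it is built.
Family 1: others sum to 39; max(0, 48 - 39) = 9.
Family 2: others sum to 49; max(0, 48 - 49) = 0.
Family 3: others sum to 59; max(0, 48 - 59) = 0.
Family 4: others sum to 42; max(0, 48 - 42) = 6.
Total collected = 9 + 0 + 0 + 6 = 15.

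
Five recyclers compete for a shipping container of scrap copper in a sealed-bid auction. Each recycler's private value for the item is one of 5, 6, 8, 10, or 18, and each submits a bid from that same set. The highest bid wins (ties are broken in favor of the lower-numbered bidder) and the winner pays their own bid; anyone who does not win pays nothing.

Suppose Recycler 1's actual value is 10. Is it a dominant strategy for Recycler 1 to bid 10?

No

Consider the case where Recycler 2 bids 5, Recycler 3 bids 5, Recycler 4 bids 5 and Recycler 5 bids 5.
Truthful bid 10: wins, pays 10, utility 10 - 10 = 0.
Bid 5 instead: wins, pays 5, utility 10 - 5 = 5.
Since 5 > 0, bidding 5 is strictly better here, so truthful bidding is not dominant.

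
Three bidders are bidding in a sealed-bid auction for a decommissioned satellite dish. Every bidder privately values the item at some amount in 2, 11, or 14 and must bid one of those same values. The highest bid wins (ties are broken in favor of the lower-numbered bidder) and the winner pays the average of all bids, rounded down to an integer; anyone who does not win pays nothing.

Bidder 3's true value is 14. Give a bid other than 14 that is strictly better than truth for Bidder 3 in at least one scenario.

11

Suppose Bidder 1 bids 2 and Bidder 2 bids 2.
Bid 14: wins, pays 6, utility 14 - 6 = 8.
Bid 11: wins, pays 5, utility 14 - 5 = 9.
So bidding 11 beats truth here (9 > 8).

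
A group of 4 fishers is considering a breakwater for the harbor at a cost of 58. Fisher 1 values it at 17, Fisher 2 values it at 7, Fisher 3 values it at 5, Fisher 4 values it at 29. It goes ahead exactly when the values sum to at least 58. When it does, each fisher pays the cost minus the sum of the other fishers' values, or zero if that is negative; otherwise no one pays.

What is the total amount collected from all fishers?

58

Total value 58 ≥ cost 58, so it is built.
Fisher 1: others sum to 41; max(0, 58 - 41) = 17.
Fisher 2: others sum to 51; max(0, 58 - 51) = 7.
Fisher 3: others sum to 53; max(0, 58 - 53) = 5.
Fisher 4: others sum to 29; max(0, 58 - 29) = 29.
Total collected = 17 + 7 + 5 + 29 = 58.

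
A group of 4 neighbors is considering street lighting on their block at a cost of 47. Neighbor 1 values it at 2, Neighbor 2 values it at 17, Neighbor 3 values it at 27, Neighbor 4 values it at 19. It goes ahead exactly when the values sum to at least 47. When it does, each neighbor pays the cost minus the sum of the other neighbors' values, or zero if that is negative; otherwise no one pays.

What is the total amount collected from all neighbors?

Total value 65 ≥ cost 47, so it is built.
Neighbor 1: others sum to 63; max(0, 47 - 63) = 0.
Neighbor 2: others sum to 48; max(0, 47 - 48) = 0.
Neighbor 3: others sum to 38; max(0, 47 - 38) = 9.
Neighbor 4: others sum to 46; max(0, 47 - 46) = 1.
Total collected = 0 + 0 + 9 + 1 = 10.

10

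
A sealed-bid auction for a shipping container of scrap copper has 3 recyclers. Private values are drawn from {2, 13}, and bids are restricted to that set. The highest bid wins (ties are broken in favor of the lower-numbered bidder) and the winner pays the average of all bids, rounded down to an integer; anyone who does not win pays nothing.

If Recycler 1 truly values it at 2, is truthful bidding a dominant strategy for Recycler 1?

Yes

Check each profile of the others' bids and compare truth against every alternative bid.
Others bid (13, 13): truth gives 0, best alternative gives -11.
Others bid (2, 13): truth gives 0, best alternative gives -7.
Others bid (13, 2): truth gives 0, best alternative gives -7.
Others bid (2, 2): truth gives 0, best alternative gives -3.
In every case the truthful bid is at least as good as any alternative, so it is a dominant strategy.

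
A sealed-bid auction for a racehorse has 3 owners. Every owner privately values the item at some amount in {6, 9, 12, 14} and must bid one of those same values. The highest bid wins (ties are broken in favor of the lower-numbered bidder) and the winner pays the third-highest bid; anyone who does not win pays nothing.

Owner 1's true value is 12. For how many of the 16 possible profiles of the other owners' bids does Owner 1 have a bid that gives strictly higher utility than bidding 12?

Others bid (6, 14): truth gives 0; bid 14 gives 6 > 0. Violating.
Others bid (9, 14): truth gives 0; bid 14 gives 3 > 0. Violating.
Others bid (14, 6): truth gives 0; bid 14 gives 6 > 0. Violating.
Others bid (14, 9): truth gives 0; bid 14 gives 3 > 0. Violating.
Others bid (6, 6): truth gives 6; no alternative beats it.
Others bid (6, 9): truth gives 6; no alternative beats it.
(Checking all 16 profiles: 4 have a profitable deviation, 12 do not.)

4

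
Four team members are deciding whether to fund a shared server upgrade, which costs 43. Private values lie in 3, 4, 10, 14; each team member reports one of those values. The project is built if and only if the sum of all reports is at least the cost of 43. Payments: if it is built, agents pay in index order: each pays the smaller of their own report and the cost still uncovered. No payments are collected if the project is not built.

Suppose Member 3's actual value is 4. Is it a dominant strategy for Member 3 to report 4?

Consider the case where Member 1 reports 14, Member 2 reports 14 and Member 4 reports 14.
Truthful report 4: project built, pays 4, utility 4 - 4 = 0.
Report 3 instead: project built, pays 3, utility 4 - 3 = 1.
Since 1 > 0, reporting 3 is strictly better here, so truthful reporting is not dominant.

No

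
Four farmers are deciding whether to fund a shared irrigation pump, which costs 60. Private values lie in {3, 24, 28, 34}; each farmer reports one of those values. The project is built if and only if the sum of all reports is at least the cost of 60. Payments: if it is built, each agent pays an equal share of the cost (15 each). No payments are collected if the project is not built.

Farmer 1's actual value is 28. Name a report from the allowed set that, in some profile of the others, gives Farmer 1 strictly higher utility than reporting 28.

34

Suppose Farmer 2 reports 3, Farmer 3 reports 3 and Farmer 4 reports 24.
Report 28: project not built, utility 0.
Report 34: project built, pays 15, utility 28 - 15 = 13.
So reporting 34 beats truth here (13 > 0).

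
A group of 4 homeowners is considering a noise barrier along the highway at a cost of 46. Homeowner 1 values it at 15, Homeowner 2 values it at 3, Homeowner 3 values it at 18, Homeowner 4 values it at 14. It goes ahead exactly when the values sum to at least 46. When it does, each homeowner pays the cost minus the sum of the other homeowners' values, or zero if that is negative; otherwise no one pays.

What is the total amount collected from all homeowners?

35

Total value 50 ≥ cost 46, so it is built.
Homeowner 1: others sum to 35; max(0, 46 - 35) = 11.
Homeowner 2: others sum to 47; max(0, 46 - 47) = 0.
Homeowner 3: others sum to 32; max(0, 46 - 32) = 14.
Homeowner 4: others sum to 36; max(0, 46 - 36) = 10.
Total collected = 11 + 0 + 14 + 10 = 35.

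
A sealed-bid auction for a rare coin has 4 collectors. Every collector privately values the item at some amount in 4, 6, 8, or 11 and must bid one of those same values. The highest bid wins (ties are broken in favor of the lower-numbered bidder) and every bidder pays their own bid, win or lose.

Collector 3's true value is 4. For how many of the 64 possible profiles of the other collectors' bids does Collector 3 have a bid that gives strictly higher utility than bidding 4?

2

Others bid (4, 4, 4): truth gives -4; bid 6 gives -2 > -4. Violating.
Others bid (4, 4, 6): truth gives -4; bid 6 gives -2 > -4. Violating.
Others bid (4, 4, 8): truth gives -4; no alternative beats it.
Others bid (4, 4, 11): truth gives -4; no alternative beats it.
(Checking all 64 profiles: 2 have a profitable deviation, 62 do not.)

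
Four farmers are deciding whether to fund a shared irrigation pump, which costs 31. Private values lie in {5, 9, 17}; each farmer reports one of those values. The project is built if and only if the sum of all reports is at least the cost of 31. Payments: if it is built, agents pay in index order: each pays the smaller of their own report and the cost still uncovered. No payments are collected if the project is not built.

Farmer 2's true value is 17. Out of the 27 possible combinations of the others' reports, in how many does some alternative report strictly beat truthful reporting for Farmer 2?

Others report (5, 5, 17): truth gives 0; report 5 gives 12 > 0. Violating.
Others report (5, 9, 9): truth gives 0; report 9 gives 8 > 0. Violating.
Others report (5, 9, 17): truth gives 0; report 5 gives 12 > 0. Violating.
Others report (5, 17, 5): truth gives 0; report 5 gives 12 > 0. Violating.
Others report (5, 5, 5): truth gives 0; no alternative beats it.
Others report (5, 5, 9): truth gives 0; no alternative beats it.
(Checking all 27 profiles: 23 have a profitable deviation, 4 do not.)

23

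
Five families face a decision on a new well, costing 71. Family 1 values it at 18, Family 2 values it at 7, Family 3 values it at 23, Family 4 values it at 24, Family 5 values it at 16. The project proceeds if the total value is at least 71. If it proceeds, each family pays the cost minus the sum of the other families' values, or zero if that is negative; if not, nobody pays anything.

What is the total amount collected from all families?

14

Total value 88 ≥ cost 71, so it is built.
Family 1: others sum to 70; max(0, 71 - 70) = 1.
Family 2: others sum to 81; max(0, 71 - 81) = 0.
Family 3: others sum to 65; max(0, 71 - 65) = 6.
Family 4: others sum to 64; max(0, 71 - 64) = 7.
Family 5: others sum to 72; max(0, 71 - 72) = 0.
Total collected = 1 + 0 + 6 + 7 + 0 = 14.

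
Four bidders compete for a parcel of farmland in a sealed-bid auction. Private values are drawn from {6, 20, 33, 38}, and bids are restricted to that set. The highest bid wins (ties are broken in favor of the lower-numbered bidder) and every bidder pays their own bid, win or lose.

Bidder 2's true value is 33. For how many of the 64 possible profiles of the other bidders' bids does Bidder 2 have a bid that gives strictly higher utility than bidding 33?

Others bid (6, 6, 6): truth gives 0; bid 20 gives 13 > 0. Violating.
Others bid (6, 6, 20): truth gives 0; bid 20 gives 13 > 0. Violating.
Others bid (6, 6, 38): truth gives -33; bid 38 gives -5 > -33. Violating.
Others bid (6, 20, 6): truth gives 0; bid 20 gives 13 > 0. Violating.
Others bid (6, 6, 33): truth gives 0; no alternative beats it.
Others bid (6, 20, 33): truth gives 0; no alternative beats it.
(Checking all 64 profiles: 50 have a profitable deviation, 14 do not.)

50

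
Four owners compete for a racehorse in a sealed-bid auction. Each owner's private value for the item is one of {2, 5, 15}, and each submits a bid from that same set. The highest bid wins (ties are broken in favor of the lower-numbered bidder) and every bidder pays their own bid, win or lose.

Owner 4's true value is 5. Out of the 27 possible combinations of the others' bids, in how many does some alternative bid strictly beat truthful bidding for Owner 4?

Others bid (2, 2, 5): truth gives -5; bid 2 gives -2 > -5. Violating.
Others bid (2, 2, 15): truth gives -5; bid 2 gives -2 > -5. Violating.
Others bid (2, 5, 2): truth gives -5; bid 2 gives -2 > -5. Violating.
Others bid (2, 5, 5): truth gives -5; bid 2 gives -2 > -5. Violating.
Others bid (2, 2, 2): truth gives 0; no alternative beats it.
(Checking all 27 profiles: 26 have a profitable deviation, 1 does not.)

26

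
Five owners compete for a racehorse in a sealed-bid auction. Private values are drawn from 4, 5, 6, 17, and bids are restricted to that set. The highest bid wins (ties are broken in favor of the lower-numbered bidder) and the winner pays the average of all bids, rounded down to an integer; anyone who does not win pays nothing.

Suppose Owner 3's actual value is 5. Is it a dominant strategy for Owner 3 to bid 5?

Consider the case where Owner 1 bids 4, Owner 2 bids 4, Owner 4 bids 4 and Owner 5 bids 6.
Truthful bid 5: loses, pays 0, utility 0.
Bid 6 instead: wins, pays 4, utility 5 - 4 = 1.
Since 1 > 0, bidding 6 is strictly better here, so truthful bidding is not dominant.

No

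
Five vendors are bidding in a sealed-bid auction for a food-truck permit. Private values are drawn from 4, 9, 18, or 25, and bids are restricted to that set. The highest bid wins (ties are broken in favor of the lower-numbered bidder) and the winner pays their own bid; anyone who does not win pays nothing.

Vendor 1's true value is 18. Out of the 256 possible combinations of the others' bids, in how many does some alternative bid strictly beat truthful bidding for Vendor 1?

16

Others bid (4, 4, 4, 4): truth gives 0; bid 4 gives 14 > 0. Violating.
Others bid (4, 4, 4, 9): truth gives 0; bid 9 gives 9 > 0. Violating.
Others bid (4, 4, 9, 4): truth gives 0; bid 9 gives 9 > 0. Violating.
Others bid (4, 4, 9, 9): truth gives 0; bid 9 gives 9 > 0. Violating.
Others bid (4, 4, 4, 18): truth gives 0; no alternative beats it.
Others bid (4, 4, 4, 25): truth gives 0; no alternative beats it.
(Checking all 256 profiles: 16 have a profitable deviation, 240 do not.)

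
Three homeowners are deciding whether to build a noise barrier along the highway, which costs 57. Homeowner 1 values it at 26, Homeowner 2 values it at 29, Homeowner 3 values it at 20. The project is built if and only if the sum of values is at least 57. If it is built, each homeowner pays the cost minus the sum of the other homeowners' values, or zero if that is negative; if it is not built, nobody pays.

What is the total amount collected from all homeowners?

Total value 75 ≥ cost 57, so it is built.
Homeowner 1: others sum to 49; max(0, 57 - 49) = 8.
Homeowner 2: others sum to 46; max(0, 57 - 46) = 11.
Homeowner 3: others sum to 55; max(0, 57 - 55) = 2.
Total collected = 8 + 11 + 2 = 21.

21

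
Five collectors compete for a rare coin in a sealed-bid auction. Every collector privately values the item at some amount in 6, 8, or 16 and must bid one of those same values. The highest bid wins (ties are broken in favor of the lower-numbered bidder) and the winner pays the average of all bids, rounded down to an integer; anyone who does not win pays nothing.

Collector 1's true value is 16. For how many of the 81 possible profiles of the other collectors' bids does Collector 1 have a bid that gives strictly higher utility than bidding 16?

16

Others bid (6, 6, 6, 6): truth gives 8; bid 6 gives 10 > 8. Violating.
Others bid (6, 6, 6, 8): truth gives 8; bid 8 gives 10 > 8. Violating.
Others bid (6, 6, 8, 6): truth gives 8; bid 8 gives 10 > 8. Violating.
Others bid (6, 6, 8, 8): truth gives 8; bid 8 gives 9 > 8. Violating.
Others bid (6, 6, 6, 16): truth gives 6; no alternative beats it.
Others bid (6, 6, 8, 16): truth gives 6; no alternative beats it.
(Checking all 81 profiles: 16 have a profitable deviation, 65 do not.)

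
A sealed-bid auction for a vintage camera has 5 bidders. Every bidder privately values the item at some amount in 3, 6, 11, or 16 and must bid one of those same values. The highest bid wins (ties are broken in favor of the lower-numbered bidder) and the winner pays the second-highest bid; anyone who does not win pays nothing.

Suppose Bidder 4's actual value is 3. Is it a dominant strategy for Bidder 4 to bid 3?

Check each profile of the others' bids and compare truth against every alternative bid.
Others bid (3, 3, 3, 6): truth gives 0, best alternative gives -3.
Others bid (3, 3, 3, 3): truth gives 0, best alternative gives 0.
Others bid (3, 3, 3, 11): truth gives 0, best alternative gives 0.
Others bid (3, 3, 3, 16): truth gives 0, best alternative gives 0.
Others bid (3, 3, 6, 3): truth gives 0, best alternative gives 0.
Others bid (3, 3, 6, 6): truth gives 0, best alternative gives 0.
(Remaining 250 profiles checked similarly; truth is weakly best in each.)
In every case the truthful bid is at least as good as any alternative, so it is a dominant strategy.

Yes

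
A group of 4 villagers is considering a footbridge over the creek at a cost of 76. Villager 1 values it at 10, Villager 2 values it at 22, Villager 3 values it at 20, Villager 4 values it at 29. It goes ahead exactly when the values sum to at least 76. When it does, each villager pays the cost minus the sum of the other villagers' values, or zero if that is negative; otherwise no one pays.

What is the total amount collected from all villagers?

61

Total value 81 ≥ cost 76, so it is built.
Villager 1: others sum to 71; max(0, 76 - 71) = 5.
Villager 2: others sum to 59; max(0, 76 - 59) = 17.
Villager 3: others sum to 61; max(0, 76 - 61) = 15.
Villager 4: others sum to 52; max(0, 76 - 52) = 24.
Total collected = 5 + 17 + 15 + 24 = 61.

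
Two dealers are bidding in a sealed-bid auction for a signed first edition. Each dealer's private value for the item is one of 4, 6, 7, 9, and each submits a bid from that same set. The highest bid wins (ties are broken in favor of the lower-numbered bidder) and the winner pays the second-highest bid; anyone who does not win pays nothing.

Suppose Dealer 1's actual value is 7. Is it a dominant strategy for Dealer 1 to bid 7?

Yes

Check each profile of the others' bids and compare truth against every alternative bid.
Others bid (4): truth gives 3, best alternative gives 3.
Others bid (6): truth gives 1, best alternative gives 1.
Others bid (7): truth gives 0, best alternative gives 0.
Others bid (9): truth gives 0, best alternative gives 0.
In every case the truthful bid is at least as good as any alternative, so it is a dominant strategy.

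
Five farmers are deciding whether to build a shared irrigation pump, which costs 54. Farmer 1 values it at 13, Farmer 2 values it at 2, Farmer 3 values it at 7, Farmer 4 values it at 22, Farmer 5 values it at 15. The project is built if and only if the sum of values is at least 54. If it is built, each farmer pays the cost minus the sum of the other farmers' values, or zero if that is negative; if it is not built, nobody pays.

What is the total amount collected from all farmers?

Total value 59 ≥ cost 54, so it is built.
Farmer 1: others sum to 46; max(0, 54 - 46) = 8.
Farmer 2: others sum to 57; max(0, 54 - 57) = 0.
Farmer 3: others sum to 52; max(0, 54 - 52) = 2.
Farmer 4: others sum to 37; max(0, 54 - 37) = 17.
Farmer 5: others sum to 44; max(0, 54 - 44) = 10.
Total collected = 8 + 0 + 2 + 17 + 10 = 37.

37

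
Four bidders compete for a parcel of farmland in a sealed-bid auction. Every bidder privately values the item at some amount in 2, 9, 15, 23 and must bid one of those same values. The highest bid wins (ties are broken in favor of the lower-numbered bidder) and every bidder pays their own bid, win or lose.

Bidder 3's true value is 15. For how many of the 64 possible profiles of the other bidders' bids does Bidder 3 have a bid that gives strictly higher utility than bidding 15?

54

Others bid (2, 2, 2): truth gives 0; bid 9 gives 6 > 0. Violating.
Others bid (2, 2, 9): truth gives 0; bid 9 gives 6 > 0. Violating.
Others bid (2, 2, 23): truth gives -15; bid 2 gives -2 > -15. Violating.
Others bid (2, 9, 23): truth gives -15; bid 2 gives -2 > -15. Violating.
Others bid (2, 2, 15): truth gives 0; no alternative beats it.
Others bid (2, 9, 2): truth gives 0; no alternative beats it.
(Checking all 64 profiles: 54 have a profitable deviation, 10 do not.)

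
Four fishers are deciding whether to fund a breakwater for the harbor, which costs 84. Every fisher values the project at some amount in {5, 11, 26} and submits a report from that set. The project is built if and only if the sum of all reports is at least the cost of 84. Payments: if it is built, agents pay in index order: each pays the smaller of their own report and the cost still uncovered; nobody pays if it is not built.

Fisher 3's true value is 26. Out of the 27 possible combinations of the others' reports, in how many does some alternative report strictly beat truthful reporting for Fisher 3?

1

Others report (26, 26, 26): truth gives 0; report 11 gives 15 > 0. Violating.
Others report (5, 5, 5): truth gives 0; no alternative beats it.
Others report (5, 5, 11): truth gives 0; no alternative beats it.
(Checking all 27 profiles: 1 has a profitable deviation, 26 do not.)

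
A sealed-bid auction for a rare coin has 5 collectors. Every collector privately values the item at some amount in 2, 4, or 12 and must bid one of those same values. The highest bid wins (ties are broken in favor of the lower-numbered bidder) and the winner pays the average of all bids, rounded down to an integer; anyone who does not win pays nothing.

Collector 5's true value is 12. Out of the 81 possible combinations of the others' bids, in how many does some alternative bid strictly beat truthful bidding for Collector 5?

Others bid (2, 2, 2, 2): truth gives 8; bid 4 gives 10 > 8. Violating.
Others bid (2, 2, 2, 4): truth gives 8; no alternative beats it.
Others bid (2, 2, 2, 12): truth gives 0; no alternative beats it.
(Checking all 81 profiles: 1 has a profitable deviation, 80 do not.)

1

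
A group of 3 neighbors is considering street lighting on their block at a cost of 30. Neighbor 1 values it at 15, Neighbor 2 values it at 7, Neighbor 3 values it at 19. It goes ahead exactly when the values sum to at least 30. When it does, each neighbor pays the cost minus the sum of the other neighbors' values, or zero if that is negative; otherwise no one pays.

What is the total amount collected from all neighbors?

Total value 41 ≥ cost 30, so it is built.
Neighbor 1: others sum to 26; max(0, 30 - 26) = 4.
Neighbor 2: others sum to 34; max(0, 30 - 34) = 0.
Neighbor 3: others sum to 22; max(0, 30 - 22) = 8.
Total collected = 4 + 0 + 8 = 12.

12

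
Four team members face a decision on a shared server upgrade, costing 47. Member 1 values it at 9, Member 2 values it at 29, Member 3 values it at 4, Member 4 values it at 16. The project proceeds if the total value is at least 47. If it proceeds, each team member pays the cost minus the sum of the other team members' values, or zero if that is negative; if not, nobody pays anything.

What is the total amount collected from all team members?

Total value 58 ≥ cost 47, so it is built.
Member 1: others sum to 49; max(0, 47 - 49) = 0.
Member 2: others sum to 29; max(0, 47 - 29) = 18.
Member 3: others sum to 54; max(0, 47 - 54) = 0.
Member 4: others sum to 42; max(0, 47 - 42) = 5.
Total collected = 0 + 18 + 0 + 5 = 23.

23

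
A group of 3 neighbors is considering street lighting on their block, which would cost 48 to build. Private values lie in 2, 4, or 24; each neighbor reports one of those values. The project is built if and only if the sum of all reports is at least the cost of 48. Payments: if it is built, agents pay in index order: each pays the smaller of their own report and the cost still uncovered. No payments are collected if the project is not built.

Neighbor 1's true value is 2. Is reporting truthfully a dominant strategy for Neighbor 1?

Check each profile of the others' reports and compare truth against every alternative report.
Others report (24, 24): truth gives 0, best alternative gives -2.
Others report (2, 2): truth gives 0, best alternative gives 0.
Others report (2, 4): truth gives 0, best alternative gives 0.
Others report (2, 24): truth gives 0, best alternative gives 0.
Others report (4, 2): truth gives 0, best alternative gives 0.
Others report (4, 4): truth gives 0, best alternative gives 0.
(Remaining 3 profiles checked similarly; truth is weakly best in each.)
In every case the truthful report is at least as good as any alternative, so it is a dominant strategy.

Yes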